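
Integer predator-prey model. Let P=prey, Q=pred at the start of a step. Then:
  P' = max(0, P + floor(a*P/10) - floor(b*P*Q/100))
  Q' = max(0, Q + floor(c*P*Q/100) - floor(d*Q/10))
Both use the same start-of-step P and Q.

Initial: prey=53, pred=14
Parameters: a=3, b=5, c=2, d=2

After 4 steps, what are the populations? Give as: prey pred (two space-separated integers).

Step 1: prey: 53+15-37=31; pred: 14+14-2=26
Step 2: prey: 31+9-40=0; pred: 26+16-5=37
Step 3: prey: 0+0-0=0; pred: 37+0-7=30
Step 4: prey: 0+0-0=0; pred: 30+0-6=24

Answer: 0 24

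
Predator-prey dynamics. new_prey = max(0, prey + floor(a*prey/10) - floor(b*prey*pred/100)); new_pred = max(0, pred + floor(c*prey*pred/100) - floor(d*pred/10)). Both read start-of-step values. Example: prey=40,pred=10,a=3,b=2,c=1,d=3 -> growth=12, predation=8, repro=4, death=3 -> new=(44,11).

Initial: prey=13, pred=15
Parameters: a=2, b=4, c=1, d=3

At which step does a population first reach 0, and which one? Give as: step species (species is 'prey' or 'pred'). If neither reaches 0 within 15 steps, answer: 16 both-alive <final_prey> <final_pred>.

Step 1: prey: 13+2-7=8; pred: 15+1-4=12
Step 2: prey: 8+1-3=6; pred: 12+0-3=9
Step 3: prey: 6+1-2=5; pred: 9+0-2=7
Step 4: prey: 5+1-1=5; pred: 7+0-2=5
Step 5: prey: 5+1-1=5; pred: 5+0-1=4
Step 6: prey: 5+1-0=6; pred: 4+0-1=3
Step 7: prey: 6+1-0=7; pred: 3+0-0=3
Step 8: prey: 7+1-0=8; pred: 3+0-0=3
Step 9: prey: 8+1-0=9; pred: 3+0-0=3
Step 10: prey: 9+1-1=9; pred: 3+0-0=3
Steps 11-15: state stable at prey=9, pred=3 (no change)
No extinction within 15 steps

Answer: 16 both-alive 9 3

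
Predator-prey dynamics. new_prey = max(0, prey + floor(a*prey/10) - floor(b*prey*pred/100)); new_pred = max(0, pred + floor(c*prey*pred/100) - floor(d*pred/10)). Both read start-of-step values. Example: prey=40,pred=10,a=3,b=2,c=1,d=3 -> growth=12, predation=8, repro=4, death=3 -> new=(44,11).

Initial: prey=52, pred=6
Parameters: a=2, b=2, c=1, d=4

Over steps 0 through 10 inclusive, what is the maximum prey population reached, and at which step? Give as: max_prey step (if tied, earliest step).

Answer: 64 4

Derivation:
Step 1: prey: 52+10-6=56; pred: 6+3-2=7
Step 2: prey: 56+11-7=60; pred: 7+3-2=8
Step 3: prey: 60+12-9=63; pred: 8+4-3=9
Step 4: prey: 63+12-11=64; pred: 9+5-3=11
Step 5: prey: 64+12-14=62; pred: 11+7-4=14
Step 6: prey: 62+12-17=57; pred: 14+8-5=17
Step 7: prey: 57+11-19=49; pred: 17+9-6=20
Step 8: prey: 49+9-19=39; pred: 20+9-8=21
Step 9: prey: 39+7-16=30; pred: 21+8-8=21
Step 10: prey: 30+6-12=24; pred: 21+6-8=19
Max prey = 64 at step 4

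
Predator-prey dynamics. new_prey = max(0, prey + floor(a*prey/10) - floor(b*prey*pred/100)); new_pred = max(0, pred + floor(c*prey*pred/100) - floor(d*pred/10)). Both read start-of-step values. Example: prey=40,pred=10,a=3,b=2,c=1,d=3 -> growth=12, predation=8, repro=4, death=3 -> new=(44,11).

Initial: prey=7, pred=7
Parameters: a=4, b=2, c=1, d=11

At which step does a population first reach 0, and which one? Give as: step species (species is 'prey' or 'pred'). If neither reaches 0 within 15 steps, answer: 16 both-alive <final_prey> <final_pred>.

Step 1: prey: 7+2-0=9; pred: 7+0-7=0
First extinction: pred at step 1

Answer: 1 pred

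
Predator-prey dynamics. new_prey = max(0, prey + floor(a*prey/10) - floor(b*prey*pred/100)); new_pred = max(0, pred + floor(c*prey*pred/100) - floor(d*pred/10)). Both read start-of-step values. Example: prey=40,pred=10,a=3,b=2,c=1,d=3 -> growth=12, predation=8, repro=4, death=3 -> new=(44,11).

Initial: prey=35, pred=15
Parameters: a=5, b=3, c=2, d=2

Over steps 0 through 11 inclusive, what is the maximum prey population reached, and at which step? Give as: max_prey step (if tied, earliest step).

Answer: 37 1

Derivation:
Step 1: prey: 35+17-15=37; pred: 15+10-3=22
Step 2: prey: 37+18-24=31; pred: 22+16-4=34
Step 3: prey: 31+15-31=15; pred: 34+21-6=49
Step 4: prey: 15+7-22=0; pred: 49+14-9=54
Step 5: prey: 0+0-0=0; pred: 54+0-10=44
Step 6: prey: 0+0-0=0; pred: 44+0-8=36
Step 7: prey: 0+0-0=0; pred: 36+0-7=29
Step 8: prey: 0+0-0=0; pred: 29+0-5=24
Step 9: prey: 0+0-0=0; pred: 24+0-4=20
Step 10: prey: 0+0-0=0; pred: 20+0-4=16
Step 11: prey: 0+0-0=0; pred: 16+0-3=13
Max prey = 37 at step 1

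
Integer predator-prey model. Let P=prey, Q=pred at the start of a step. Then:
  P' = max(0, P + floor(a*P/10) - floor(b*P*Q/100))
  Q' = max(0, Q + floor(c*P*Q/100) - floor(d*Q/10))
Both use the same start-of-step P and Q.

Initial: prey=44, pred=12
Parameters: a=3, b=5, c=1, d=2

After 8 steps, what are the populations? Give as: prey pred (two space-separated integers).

Step 1: prey: 44+13-26=31; pred: 12+5-2=15
Step 2: prey: 31+9-23=17; pred: 15+4-3=16
Step 3: prey: 17+5-13=9; pred: 16+2-3=15
Step 4: prey: 9+2-6=5; pred: 15+1-3=13
Step 5: prey: 5+1-3=3; pred: 13+0-2=11
Step 6: prey: 3+0-1=2; pred: 11+0-2=9
Step 7: prey: 2+0-0=2; pred: 9+0-1=8
Step 8: prey: 2+0-0=2; pred: 8+0-1=7

Answer: 2 7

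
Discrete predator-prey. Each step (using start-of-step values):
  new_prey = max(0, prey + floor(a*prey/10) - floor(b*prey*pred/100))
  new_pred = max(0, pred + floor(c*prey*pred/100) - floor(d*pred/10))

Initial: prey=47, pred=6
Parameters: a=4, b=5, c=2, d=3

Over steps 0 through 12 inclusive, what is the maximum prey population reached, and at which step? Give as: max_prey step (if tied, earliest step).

Step 1: prey: 47+18-14=51; pred: 6+5-1=10
Step 2: prey: 51+20-25=46; pred: 10+10-3=17
Step 3: prey: 46+18-39=25; pred: 17+15-5=27
Step 4: prey: 25+10-33=2; pred: 27+13-8=32
Step 5: prey: 2+0-3=0; pred: 32+1-9=24
Step 6: prey: 0+0-0=0; pred: 24+0-7=17
Step 7: prey: 0+0-0=0; pred: 17+0-5=12
Step 8: prey: 0+0-0=0; pred: 12+0-3=9
Step 9: prey: 0+0-0=0; pred: 9+0-2=7
Step 10: prey: 0+0-0=0; pred: 7+0-2=5
Step 11: prey: 0+0-0=0; pred: 5+0-1=4
Step 12: prey: 0+0-0=0; pred: 4+0-1=3
Max prey = 51 at step 1

Answer: 51 1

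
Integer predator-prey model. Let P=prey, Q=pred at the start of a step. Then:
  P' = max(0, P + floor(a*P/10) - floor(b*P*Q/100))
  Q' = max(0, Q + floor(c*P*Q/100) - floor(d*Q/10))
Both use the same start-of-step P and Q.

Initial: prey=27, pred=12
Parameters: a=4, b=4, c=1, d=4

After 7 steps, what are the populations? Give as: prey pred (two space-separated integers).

Answer: 42 4

Derivation:
Step 1: prey: 27+10-12=25; pred: 12+3-4=11
Step 2: prey: 25+10-11=24; pred: 11+2-4=9
Step 3: prey: 24+9-8=25; pred: 9+2-3=8
Step 4: prey: 25+10-8=27; pred: 8+2-3=7
Step 5: prey: 27+10-7=30; pred: 7+1-2=6
Step 6: prey: 30+12-7=35; pred: 6+1-2=5
Step 7: prey: 35+14-7=42; pred: 5+1-2=4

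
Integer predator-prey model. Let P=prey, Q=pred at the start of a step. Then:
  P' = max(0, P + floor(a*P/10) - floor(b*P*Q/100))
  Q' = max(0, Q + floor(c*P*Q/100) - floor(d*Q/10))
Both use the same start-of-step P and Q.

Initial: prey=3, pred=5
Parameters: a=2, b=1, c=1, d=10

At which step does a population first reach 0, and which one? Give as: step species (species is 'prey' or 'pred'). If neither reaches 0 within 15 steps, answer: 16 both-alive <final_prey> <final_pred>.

Answer: 1 pred

Derivation:
Step 1: prey: 3+0-0=3; pred: 5+0-5=0
First extinction: pred at step 1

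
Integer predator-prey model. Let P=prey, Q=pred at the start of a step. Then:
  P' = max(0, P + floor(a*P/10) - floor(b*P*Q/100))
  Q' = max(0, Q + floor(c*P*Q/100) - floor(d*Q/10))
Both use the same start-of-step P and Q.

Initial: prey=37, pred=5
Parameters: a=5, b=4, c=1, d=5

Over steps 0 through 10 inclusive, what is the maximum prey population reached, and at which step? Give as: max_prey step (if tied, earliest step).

Answer: 204 6

Derivation:
Step 1: prey: 37+18-7=48; pred: 5+1-2=4
Step 2: prey: 48+24-7=65; pred: 4+1-2=3
Step 3: prey: 65+32-7=90; pred: 3+1-1=3
Step 4: prey: 90+45-10=125; pred: 3+2-1=4
Step 5: prey: 125+62-20=167; pred: 4+5-2=7
Step 6: prey: 167+83-46=204; pred: 7+11-3=15
Step 7: prey: 204+102-122=184; pred: 15+30-7=38
Step 8: prey: 184+92-279=0; pred: 38+69-19=88
Step 9: prey: 0+0-0=0; pred: 88+0-44=44
Step 10: prey: 0+0-0=0; pred: 44+0-22=22
Max prey = 204 at step 6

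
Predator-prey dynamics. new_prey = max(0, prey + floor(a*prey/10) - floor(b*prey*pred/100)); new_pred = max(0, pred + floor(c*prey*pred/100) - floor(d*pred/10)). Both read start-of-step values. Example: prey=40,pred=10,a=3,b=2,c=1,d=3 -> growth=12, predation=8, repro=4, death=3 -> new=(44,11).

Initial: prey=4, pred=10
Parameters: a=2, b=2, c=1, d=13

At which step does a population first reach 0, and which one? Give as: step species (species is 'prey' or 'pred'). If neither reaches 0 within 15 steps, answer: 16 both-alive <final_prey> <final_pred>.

Answer: 1 pred

Derivation:
Step 1: prey: 4+0-0=4; pred: 10+0-13=0
First extinction: pred at step 1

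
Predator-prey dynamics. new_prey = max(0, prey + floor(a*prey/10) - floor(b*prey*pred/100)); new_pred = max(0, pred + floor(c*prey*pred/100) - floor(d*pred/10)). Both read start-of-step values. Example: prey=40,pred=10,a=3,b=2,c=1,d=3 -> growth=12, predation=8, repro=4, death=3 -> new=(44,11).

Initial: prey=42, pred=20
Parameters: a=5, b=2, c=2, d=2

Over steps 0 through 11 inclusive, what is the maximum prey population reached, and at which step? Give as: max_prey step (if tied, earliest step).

Answer: 47 1

Derivation:
Step 1: prey: 42+21-16=47; pred: 20+16-4=32
Step 2: prey: 47+23-30=40; pred: 32+30-6=56
Step 3: prey: 40+20-44=16; pred: 56+44-11=89
Step 4: prey: 16+8-28=0; pred: 89+28-17=100
Step 5: prey: 0+0-0=0; pred: 100+0-20=80
Step 6: prey: 0+0-0=0; pred: 80+0-16=64
Step 7: prey: 0+0-0=0; pred: 64+0-12=52
Step 8: prey: 0+0-0=0; pred: 52+0-10=42
Step 9: prey: 0+0-0=0; pred: 42+0-8=34
Step 10: prey: 0+0-0=0; pred: 34+0-6=28
Step 11: prey: 0+0-0=0; pred: 28+0-5=23
Max prey = 47 at step 1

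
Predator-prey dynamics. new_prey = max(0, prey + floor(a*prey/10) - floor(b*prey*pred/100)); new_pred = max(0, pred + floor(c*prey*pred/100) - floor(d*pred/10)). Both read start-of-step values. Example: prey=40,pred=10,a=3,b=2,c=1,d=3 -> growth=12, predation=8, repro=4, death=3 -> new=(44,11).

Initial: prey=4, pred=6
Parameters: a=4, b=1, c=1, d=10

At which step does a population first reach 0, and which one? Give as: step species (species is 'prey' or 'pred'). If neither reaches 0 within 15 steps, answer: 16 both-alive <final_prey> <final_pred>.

Step 1: prey: 4+1-0=5; pred: 6+0-6=0
First extinction: pred at step 1

Answer: 1 pred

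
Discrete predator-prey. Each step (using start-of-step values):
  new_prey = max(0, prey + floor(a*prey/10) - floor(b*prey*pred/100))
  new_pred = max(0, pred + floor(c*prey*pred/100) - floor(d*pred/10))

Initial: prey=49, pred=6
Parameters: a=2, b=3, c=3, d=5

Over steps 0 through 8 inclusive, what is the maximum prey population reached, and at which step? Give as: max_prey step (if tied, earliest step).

Step 1: prey: 49+9-8=50; pred: 6+8-3=11
Step 2: prey: 50+10-16=44; pred: 11+16-5=22
Step 3: prey: 44+8-29=23; pred: 22+29-11=40
Step 4: prey: 23+4-27=0; pred: 40+27-20=47
Step 5: prey: 0+0-0=0; pred: 47+0-23=24
Step 6: prey: 0+0-0=0; pred: 24+0-12=12
Step 7: prey: 0+0-0=0; pred: 12+0-6=6
Step 8: prey: 0+0-0=0; pred: 6+0-3=3
Max prey = 50 at step 1

Answer: 50 1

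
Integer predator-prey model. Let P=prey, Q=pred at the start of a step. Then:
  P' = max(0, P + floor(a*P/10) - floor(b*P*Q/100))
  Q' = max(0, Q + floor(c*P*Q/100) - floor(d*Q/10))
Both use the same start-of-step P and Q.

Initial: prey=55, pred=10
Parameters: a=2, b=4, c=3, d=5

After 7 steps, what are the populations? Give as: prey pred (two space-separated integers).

Step 1: prey: 55+11-22=44; pred: 10+16-5=21
Step 2: prey: 44+8-36=16; pred: 21+27-10=38
Step 3: prey: 16+3-24=0; pred: 38+18-19=37
Step 4: prey: 0+0-0=0; pred: 37+0-18=19
Step 5: prey: 0+0-0=0; pred: 19+0-9=10
Step 6: prey: 0+0-0=0; pred: 10+0-5=5
Step 7: prey: 0+0-0=0; pred: 5+0-2=3

Answer: 0 3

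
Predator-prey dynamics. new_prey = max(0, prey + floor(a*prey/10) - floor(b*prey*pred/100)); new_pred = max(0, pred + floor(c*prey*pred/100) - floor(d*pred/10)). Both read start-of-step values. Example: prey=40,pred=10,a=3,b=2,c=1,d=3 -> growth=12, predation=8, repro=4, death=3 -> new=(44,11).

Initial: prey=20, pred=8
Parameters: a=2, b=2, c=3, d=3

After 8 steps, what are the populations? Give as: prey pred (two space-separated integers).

Answer: 4 24

Derivation:
Step 1: prey: 20+4-3=21; pred: 8+4-2=10
Step 2: prey: 21+4-4=21; pred: 10+6-3=13
Step 3: prey: 21+4-5=20; pred: 13+8-3=18
Step 4: prey: 20+4-7=17; pred: 18+10-5=23
Step 5: prey: 17+3-7=13; pred: 23+11-6=28
Step 6: prey: 13+2-7=8; pred: 28+10-8=30
Step 7: prey: 8+1-4=5; pred: 30+7-9=28
Step 8: prey: 5+1-2=4; pred: 28+4-8=24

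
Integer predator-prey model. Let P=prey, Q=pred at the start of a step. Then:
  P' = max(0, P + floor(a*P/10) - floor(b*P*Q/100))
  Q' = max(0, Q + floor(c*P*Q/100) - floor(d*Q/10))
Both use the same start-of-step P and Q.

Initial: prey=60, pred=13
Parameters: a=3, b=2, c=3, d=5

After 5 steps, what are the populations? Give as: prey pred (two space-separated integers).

Answer: 0 33

Derivation:
Step 1: prey: 60+18-15=63; pred: 13+23-6=30
Step 2: prey: 63+18-37=44; pred: 30+56-15=71
Step 3: prey: 44+13-62=0; pred: 71+93-35=129
Step 4: prey: 0+0-0=0; pred: 129+0-64=65
Step 5: prey: 0+0-0=0; pred: 65+0-32=33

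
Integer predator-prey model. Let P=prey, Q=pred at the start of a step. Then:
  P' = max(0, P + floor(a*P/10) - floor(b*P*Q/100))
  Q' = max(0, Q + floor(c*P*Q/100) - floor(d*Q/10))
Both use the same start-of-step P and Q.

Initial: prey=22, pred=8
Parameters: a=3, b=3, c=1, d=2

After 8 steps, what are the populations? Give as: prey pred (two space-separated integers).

Step 1: prey: 22+6-5=23; pred: 8+1-1=8
Step 2: prey: 23+6-5=24; pred: 8+1-1=8
Step 3: prey: 24+7-5=26; pred: 8+1-1=8
Step 4: prey: 26+7-6=27; pred: 8+2-1=9
Step 5: prey: 27+8-7=28; pred: 9+2-1=10
Step 6: prey: 28+8-8=28; pred: 10+2-2=10
Step 7: prey: 28+8-8=28; pred: 10+2-2=10
Step 8: prey: 28+8-8=28; pred: 10+2-2=10

Answer: 28 10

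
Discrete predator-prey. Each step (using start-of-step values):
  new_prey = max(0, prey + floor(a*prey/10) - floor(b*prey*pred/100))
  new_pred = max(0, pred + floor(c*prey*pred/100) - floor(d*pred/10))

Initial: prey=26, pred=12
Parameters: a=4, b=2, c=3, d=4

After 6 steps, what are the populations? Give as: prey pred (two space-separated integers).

Answer: 0 46

Derivation:
Step 1: prey: 26+10-6=30; pred: 12+9-4=17
Step 2: prey: 30+12-10=32; pred: 17+15-6=26
Step 3: prey: 32+12-16=28; pred: 26+24-10=40
Step 4: prey: 28+11-22=17; pred: 40+33-16=57
Step 5: prey: 17+6-19=4; pred: 57+29-22=64
Step 6: prey: 4+1-5=0; pred: 64+7-25=46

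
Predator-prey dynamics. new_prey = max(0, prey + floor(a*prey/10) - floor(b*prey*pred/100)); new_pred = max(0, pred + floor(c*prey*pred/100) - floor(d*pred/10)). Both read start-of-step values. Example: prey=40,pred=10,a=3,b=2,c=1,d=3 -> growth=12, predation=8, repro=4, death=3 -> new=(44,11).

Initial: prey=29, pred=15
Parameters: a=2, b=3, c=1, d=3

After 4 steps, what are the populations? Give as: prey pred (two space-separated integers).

Answer: 11 10

Derivation:
Step 1: prey: 29+5-13=21; pred: 15+4-4=15
Step 2: prey: 21+4-9=16; pred: 15+3-4=14
Step 3: prey: 16+3-6=13; pred: 14+2-4=12
Step 4: prey: 13+2-4=11; pred: 12+1-3=10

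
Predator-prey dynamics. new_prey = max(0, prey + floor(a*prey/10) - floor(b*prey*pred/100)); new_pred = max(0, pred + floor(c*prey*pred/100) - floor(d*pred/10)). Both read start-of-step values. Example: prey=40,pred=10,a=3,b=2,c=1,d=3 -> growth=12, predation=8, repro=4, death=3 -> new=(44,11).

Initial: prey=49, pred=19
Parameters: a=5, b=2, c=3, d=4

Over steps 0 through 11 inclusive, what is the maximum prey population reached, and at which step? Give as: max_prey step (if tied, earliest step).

Answer: 55 1

Derivation:
Step 1: prey: 49+24-18=55; pred: 19+27-7=39
Step 2: prey: 55+27-42=40; pred: 39+64-15=88
Step 3: prey: 40+20-70=0; pred: 88+105-35=158
Step 4: prey: 0+0-0=0; pred: 158+0-63=95
Step 5: prey: 0+0-0=0; pred: 95+0-38=57
Step 6: prey: 0+0-0=0; pred: 57+0-22=35
Step 7: prey: 0+0-0=0; pred: 35+0-14=21
Step 8: prey: 0+0-0=0; pred: 21+0-8=13
Step 9: prey: 0+0-0=0; pred: 13+0-5=8
Step 10: prey: 0+0-0=0; pred: 8+0-3=5
Step 11: prey: 0+0-0=0; pred: 5+0-2=3
Max prey = 55 at step 1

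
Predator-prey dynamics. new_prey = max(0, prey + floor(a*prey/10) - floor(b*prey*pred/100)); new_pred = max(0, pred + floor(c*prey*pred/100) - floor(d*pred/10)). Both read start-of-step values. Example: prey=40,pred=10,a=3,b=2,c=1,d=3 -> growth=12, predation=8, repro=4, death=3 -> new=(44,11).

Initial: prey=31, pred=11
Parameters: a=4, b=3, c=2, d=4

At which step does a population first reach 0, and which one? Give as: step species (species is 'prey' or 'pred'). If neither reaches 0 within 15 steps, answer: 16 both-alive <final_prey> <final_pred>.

Answer: 16 both-alive 21 2

Derivation:
Step 1: prey: 31+12-10=33; pred: 11+6-4=13
Step 2: prey: 33+13-12=34; pred: 13+8-5=16
Step 3: prey: 34+13-16=31; pred: 16+10-6=20
Step 4: prey: 31+12-18=25; pred: 20+12-8=24
Step 5: prey: 25+10-18=17; pred: 24+12-9=27
Step 6: prey: 17+6-13=10; pred: 27+9-10=26
Step 7: prey: 10+4-7=7; pred: 26+5-10=21
Step 8: prey: 7+2-4=5; pred: 21+2-8=15
Step 9: prey: 5+2-2=5; pred: 15+1-6=10
Step 10: prey: 5+2-1=6; pred: 10+1-4=7
Step 11: prey: 6+2-1=7; pred: 7+0-2=5
Step 12: prey: 7+2-1=8; pred: 5+0-2=3
Step 13: prey: 8+3-0=11; pred: 3+0-1=2
Step 14: prey: 11+4-0=15; pred: 2+0-0=2
Step 15: prey: 15+6-0=21; pred: 2+0-0=2
No extinction within 15 steps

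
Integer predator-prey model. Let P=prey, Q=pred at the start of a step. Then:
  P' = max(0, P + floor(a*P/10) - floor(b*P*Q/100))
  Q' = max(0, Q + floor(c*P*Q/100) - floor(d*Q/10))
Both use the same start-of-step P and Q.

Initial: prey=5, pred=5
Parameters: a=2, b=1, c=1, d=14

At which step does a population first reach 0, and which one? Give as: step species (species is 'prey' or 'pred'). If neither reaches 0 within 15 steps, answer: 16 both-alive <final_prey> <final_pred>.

Step 1: prey: 5+1-0=6; pred: 5+0-7=0
First extinction: pred at step 1

Answer: 1 pred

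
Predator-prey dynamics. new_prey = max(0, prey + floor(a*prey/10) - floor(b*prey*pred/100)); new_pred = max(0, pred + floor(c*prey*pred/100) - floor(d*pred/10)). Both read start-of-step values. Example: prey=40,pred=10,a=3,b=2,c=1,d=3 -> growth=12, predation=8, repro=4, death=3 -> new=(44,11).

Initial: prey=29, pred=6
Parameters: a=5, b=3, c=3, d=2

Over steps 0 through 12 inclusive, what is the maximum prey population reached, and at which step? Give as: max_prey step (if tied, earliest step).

Step 1: prey: 29+14-5=38; pred: 6+5-1=10
Step 2: prey: 38+19-11=46; pred: 10+11-2=19
Step 3: prey: 46+23-26=43; pred: 19+26-3=42
Step 4: prey: 43+21-54=10; pred: 42+54-8=88
Step 5: prey: 10+5-26=0; pred: 88+26-17=97
Step 6: prey: 0+0-0=0; pred: 97+0-19=78
Step 7: prey: 0+0-0=0; pred: 78+0-15=63
Step 8: prey: 0+0-0=0; pred: 63+0-12=51
Step 9: prey: 0+0-0=0; pred: 51+0-10=41
Step 10: prey: 0+0-0=0; pred: 41+0-8=33
Step 11: prey: 0+0-0=0; pred: 33+0-6=27
Step 12: prey: 0+0-0=0; pred: 27+0-5=22
Max prey = 46 at step 2

Answer: 46 2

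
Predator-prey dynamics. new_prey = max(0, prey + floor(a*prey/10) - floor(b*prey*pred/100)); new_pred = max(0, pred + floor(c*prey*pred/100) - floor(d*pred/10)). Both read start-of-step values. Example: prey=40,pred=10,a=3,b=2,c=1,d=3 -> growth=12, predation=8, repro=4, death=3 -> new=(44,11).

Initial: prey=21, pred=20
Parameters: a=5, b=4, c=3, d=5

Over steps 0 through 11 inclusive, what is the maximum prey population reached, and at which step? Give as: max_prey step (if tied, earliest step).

Step 1: prey: 21+10-16=15; pred: 20+12-10=22
Step 2: prey: 15+7-13=9; pred: 22+9-11=20
Step 3: prey: 9+4-7=6; pred: 20+5-10=15
Step 4: prey: 6+3-3=6; pred: 15+2-7=10
Step 5: prey: 6+3-2=7; pred: 10+1-5=6
Step 6: prey: 7+3-1=9; pred: 6+1-3=4
Step 7: prey: 9+4-1=12; pred: 4+1-2=3
Step 8: prey: 12+6-1=17; pred: 3+1-1=3
Step 9: prey: 17+8-2=23; pred: 3+1-1=3
Step 10: prey: 23+11-2=32; pred: 3+2-1=4
Step 11: prey: 32+16-5=43; pred: 4+3-2=5
Max prey = 43 at step 11

Answer: 43 11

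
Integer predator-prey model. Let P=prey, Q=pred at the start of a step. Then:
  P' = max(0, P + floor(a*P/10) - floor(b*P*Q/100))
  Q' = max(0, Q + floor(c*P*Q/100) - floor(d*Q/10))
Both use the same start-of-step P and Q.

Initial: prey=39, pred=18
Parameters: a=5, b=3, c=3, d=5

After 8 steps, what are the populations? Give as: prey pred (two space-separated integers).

Answer: 0 2

Derivation:
Step 1: prey: 39+19-21=37; pred: 18+21-9=30
Step 2: prey: 37+18-33=22; pred: 30+33-15=48
Step 3: prey: 22+11-31=2; pred: 48+31-24=55
Step 4: prey: 2+1-3=0; pred: 55+3-27=31
Step 5: prey: 0+0-0=0; pred: 31+0-15=16
Step 6: prey: 0+0-0=0; pred: 16+0-8=8
Step 7: prey: 0+0-0=0; pred: 8+0-4=4
Step 8: prey: 0+0-0=0; pred: 4+0-2=2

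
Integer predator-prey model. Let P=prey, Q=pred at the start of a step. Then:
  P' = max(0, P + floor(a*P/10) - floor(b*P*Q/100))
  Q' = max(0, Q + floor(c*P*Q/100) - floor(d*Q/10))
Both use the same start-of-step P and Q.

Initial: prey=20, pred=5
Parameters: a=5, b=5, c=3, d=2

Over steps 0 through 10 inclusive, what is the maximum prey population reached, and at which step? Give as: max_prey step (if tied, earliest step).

Step 1: prey: 20+10-5=25; pred: 5+3-1=7
Step 2: prey: 25+12-8=29; pred: 7+5-1=11
Step 3: prey: 29+14-15=28; pred: 11+9-2=18
Step 4: prey: 28+14-25=17; pred: 18+15-3=30
Step 5: prey: 17+8-25=0; pred: 30+15-6=39
Step 6: prey: 0+0-0=0; pred: 39+0-7=32
Step 7: prey: 0+0-0=0; pred: 32+0-6=26
Step 8: prey: 0+0-0=0; pred: 26+0-5=21
Step 9: prey: 0+0-0=0; pred: 21+0-4=17
Step 10: prey: 0+0-0=0; pred: 17+0-3=14
Max prey = 29 at step 2

Answer: 29 2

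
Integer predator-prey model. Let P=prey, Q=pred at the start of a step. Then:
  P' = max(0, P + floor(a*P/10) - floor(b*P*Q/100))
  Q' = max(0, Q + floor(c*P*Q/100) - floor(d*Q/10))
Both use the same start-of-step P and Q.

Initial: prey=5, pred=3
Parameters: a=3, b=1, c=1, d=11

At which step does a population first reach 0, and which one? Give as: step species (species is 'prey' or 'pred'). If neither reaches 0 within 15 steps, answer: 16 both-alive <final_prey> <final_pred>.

Step 1: prey: 5+1-0=6; pred: 3+0-3=0
First extinction: pred at step 1

Answer: 1 pred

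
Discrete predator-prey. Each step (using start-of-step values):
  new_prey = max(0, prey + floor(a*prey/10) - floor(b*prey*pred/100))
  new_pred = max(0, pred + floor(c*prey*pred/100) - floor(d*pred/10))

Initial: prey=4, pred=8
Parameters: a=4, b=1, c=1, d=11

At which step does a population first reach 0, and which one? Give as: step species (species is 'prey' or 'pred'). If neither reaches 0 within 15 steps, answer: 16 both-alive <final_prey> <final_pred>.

Step 1: prey: 4+1-0=5; pred: 8+0-8=0
First extinction: pred at step 1

Answer: 1 pred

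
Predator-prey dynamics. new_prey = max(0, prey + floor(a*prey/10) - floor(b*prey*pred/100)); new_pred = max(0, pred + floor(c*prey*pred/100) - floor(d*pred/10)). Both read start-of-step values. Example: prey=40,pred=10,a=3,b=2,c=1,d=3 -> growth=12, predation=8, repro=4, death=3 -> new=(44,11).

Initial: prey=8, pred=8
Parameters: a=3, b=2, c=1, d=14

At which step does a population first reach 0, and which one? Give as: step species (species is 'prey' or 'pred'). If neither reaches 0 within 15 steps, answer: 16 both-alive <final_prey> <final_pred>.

Step 1: prey: 8+2-1=9; pred: 8+0-11=0
First extinction: pred at step 1

Answer: 1 pred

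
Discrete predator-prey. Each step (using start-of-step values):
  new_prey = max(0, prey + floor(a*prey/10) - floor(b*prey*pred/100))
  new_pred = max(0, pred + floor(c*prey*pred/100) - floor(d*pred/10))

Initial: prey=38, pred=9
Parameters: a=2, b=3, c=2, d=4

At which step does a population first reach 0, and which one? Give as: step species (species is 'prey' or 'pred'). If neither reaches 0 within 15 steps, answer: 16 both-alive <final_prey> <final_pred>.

Step 1: prey: 38+7-10=35; pred: 9+6-3=12
Step 2: prey: 35+7-12=30; pred: 12+8-4=16
Step 3: prey: 30+6-14=22; pred: 16+9-6=19
Step 4: prey: 22+4-12=14; pred: 19+8-7=20
Step 5: prey: 14+2-8=8; pred: 20+5-8=17
Step 6: prey: 8+1-4=5; pred: 17+2-6=13
Step 7: prey: 5+1-1=5; pred: 13+1-5=9
Step 8: prey: 5+1-1=5; pred: 9+0-3=6
Step 9: prey: 5+1-0=6; pred: 6+0-2=4
Step 10: prey: 6+1-0=7; pred: 4+0-1=3
Step 11: prey: 7+1-0=8; pred: 3+0-1=2
Step 12: prey: 8+1-0=9; pred: 2+0-0=2
Step 13: prey: 9+1-0=10; pred: 2+0-0=2
Step 14: prey: 10+2-0=12; pred: 2+0-0=2
Step 15: prey: 12+2-0=14; pred: 2+0-0=2
No extinction within 15 steps

Answer: 16 both-alive 14 2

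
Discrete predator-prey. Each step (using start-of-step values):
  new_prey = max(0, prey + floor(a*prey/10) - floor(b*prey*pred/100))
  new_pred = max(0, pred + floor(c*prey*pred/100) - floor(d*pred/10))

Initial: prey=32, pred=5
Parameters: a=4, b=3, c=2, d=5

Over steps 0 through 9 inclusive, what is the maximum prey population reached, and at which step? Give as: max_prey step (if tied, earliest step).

Step 1: prey: 32+12-4=40; pred: 5+3-2=6
Step 2: prey: 40+16-7=49; pred: 6+4-3=7
Step 3: prey: 49+19-10=58; pred: 7+6-3=10
Step 4: prey: 58+23-17=64; pred: 10+11-5=16
Step 5: prey: 64+25-30=59; pred: 16+20-8=28
Step 6: prey: 59+23-49=33; pred: 28+33-14=47
Step 7: prey: 33+13-46=0; pred: 47+31-23=55
Step 8: prey: 0+0-0=0; pred: 55+0-27=28
Step 9: prey: 0+0-0=0; pred: 28+0-14=14
Max prey = 64 at step 4

Answer: 64 4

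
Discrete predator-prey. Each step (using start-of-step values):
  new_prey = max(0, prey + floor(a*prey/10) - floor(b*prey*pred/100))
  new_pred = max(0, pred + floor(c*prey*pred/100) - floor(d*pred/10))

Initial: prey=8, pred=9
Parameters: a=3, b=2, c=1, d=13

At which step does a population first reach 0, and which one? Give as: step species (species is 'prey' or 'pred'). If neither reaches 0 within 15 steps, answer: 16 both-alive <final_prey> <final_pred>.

Step 1: prey: 8+2-1=9; pred: 9+0-11=0
First extinction: pred at step 1

Answer: 1 pred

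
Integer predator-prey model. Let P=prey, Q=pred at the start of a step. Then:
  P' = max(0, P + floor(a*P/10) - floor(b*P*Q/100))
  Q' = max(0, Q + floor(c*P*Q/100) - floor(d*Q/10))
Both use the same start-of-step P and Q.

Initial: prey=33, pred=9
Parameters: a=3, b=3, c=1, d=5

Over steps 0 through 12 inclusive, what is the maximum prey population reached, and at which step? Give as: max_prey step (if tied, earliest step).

Step 1: prey: 33+9-8=34; pred: 9+2-4=7
Step 2: prey: 34+10-7=37; pred: 7+2-3=6
Step 3: prey: 37+11-6=42; pred: 6+2-3=5
Step 4: prey: 42+12-6=48; pred: 5+2-2=5
Step 5: prey: 48+14-7=55; pred: 5+2-2=5
Step 6: prey: 55+16-8=63; pred: 5+2-2=5
Step 7: prey: 63+18-9=72; pred: 5+3-2=6
Step 8: prey: 72+21-12=81; pred: 6+4-3=7
Step 9: prey: 81+24-17=88; pred: 7+5-3=9
Step 10: prey: 88+26-23=91; pred: 9+7-4=12
Step 11: prey: 91+27-32=86; pred: 12+10-6=16
Step 12: prey: 86+25-41=70; pred: 16+13-8=21
Max prey = 91 at step 10

Answer: 91 10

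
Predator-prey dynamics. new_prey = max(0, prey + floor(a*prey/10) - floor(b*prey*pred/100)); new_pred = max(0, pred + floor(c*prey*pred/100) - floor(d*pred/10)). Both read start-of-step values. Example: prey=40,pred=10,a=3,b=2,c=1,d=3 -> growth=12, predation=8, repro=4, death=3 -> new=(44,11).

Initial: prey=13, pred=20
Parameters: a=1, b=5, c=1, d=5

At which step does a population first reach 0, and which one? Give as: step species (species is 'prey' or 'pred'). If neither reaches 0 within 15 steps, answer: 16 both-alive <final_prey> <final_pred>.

Answer: 16 both-alive 1 1

Derivation:
Step 1: prey: 13+1-13=1; pred: 20+2-10=12
Step 2: prey: 1+0-0=1; pred: 12+0-6=6
Step 3: prey: 1+0-0=1; pred: 6+0-3=3
Step 4: prey: 1+0-0=1; pred: 3+0-1=2
Step 5: prey: 1+0-0=1; pred: 2+0-1=1
Step 6: prey: 1+0-0=1; pred: 1+0-0=1
Steps 7-15: state stable at prey=1, pred=1 (no change)
No extinction within 15 steps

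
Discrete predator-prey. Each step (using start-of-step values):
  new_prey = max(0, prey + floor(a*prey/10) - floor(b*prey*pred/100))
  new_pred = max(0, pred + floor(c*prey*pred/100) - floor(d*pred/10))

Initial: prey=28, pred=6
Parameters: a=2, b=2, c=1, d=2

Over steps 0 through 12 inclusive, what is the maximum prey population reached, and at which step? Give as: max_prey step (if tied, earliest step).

Step 1: prey: 28+5-3=30; pred: 6+1-1=6
Step 2: prey: 30+6-3=33; pred: 6+1-1=6
Step 3: prey: 33+6-3=36; pred: 6+1-1=6
Step 4: prey: 36+7-4=39; pred: 6+2-1=7
Step 5: prey: 39+7-5=41; pred: 7+2-1=8
Step 6: prey: 41+8-6=43; pred: 8+3-1=10
Step 7: prey: 43+8-8=43; pred: 10+4-2=12
Step 8: prey: 43+8-10=41; pred: 12+5-2=15
Step 9: prey: 41+8-12=37; pred: 15+6-3=18
Step 10: prey: 37+7-13=31; pred: 18+6-3=21
Step 11: prey: 31+6-13=24; pred: 21+6-4=23
Step 12: prey: 24+4-11=17; pred: 23+5-4=24
Max prey = 43 at step 6

Answer: 43 6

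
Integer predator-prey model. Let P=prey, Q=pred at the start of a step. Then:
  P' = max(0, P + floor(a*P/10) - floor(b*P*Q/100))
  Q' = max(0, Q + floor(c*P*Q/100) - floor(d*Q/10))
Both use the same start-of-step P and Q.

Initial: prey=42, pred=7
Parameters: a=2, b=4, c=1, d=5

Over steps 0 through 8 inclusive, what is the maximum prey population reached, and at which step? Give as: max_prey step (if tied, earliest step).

Answer: 53 8

Derivation:
Step 1: prey: 42+8-11=39; pred: 7+2-3=6
Step 2: prey: 39+7-9=37; pred: 6+2-3=5
Step 3: prey: 37+7-7=37; pred: 5+1-2=4
Step 4: prey: 37+7-5=39; pred: 4+1-2=3
Step 5: prey: 39+7-4=42; pred: 3+1-1=3
Step 6: prey: 42+8-5=45; pred: 3+1-1=3
Step 7: prey: 45+9-5=49; pred: 3+1-1=3
Step 8: prey: 49+9-5=53; pred: 3+1-1=3
Max prey = 53 at step 8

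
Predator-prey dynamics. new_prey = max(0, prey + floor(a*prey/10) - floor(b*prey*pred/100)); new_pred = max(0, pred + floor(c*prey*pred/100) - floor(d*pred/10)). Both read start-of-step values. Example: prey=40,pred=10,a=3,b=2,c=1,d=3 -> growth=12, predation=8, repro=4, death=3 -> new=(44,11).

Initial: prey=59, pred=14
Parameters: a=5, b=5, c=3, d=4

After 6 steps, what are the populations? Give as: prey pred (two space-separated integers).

Answer: 0 9

Derivation:
Step 1: prey: 59+29-41=47; pred: 14+24-5=33
Step 2: prey: 47+23-77=0; pred: 33+46-13=66
Step 3: prey: 0+0-0=0; pred: 66+0-26=40
Step 4: prey: 0+0-0=0; pred: 40+0-16=24
Step 5: prey: 0+0-0=0; pred: 24+0-9=15
Step 6: prey: 0+0-0=0; pred: 15+0-6=9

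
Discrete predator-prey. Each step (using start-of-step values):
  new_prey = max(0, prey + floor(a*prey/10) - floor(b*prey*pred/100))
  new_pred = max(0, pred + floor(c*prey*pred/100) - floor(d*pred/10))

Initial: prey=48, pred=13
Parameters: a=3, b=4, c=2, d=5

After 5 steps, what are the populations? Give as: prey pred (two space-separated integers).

Answer: 2 7

Derivation:
Step 1: prey: 48+14-24=38; pred: 13+12-6=19
Step 2: prey: 38+11-28=21; pred: 19+14-9=24
Step 3: prey: 21+6-20=7; pred: 24+10-12=22
Step 4: prey: 7+2-6=3; pred: 22+3-11=14
Step 5: prey: 3+0-1=2; pred: 14+0-7=7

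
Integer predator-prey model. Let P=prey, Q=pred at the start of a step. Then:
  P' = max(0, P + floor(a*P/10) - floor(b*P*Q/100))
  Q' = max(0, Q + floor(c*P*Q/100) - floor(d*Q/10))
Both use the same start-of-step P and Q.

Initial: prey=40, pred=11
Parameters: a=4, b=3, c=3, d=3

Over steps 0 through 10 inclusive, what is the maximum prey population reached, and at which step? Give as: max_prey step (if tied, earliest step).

Answer: 43 1

Derivation:
Step 1: prey: 40+16-13=43; pred: 11+13-3=21
Step 2: prey: 43+17-27=33; pred: 21+27-6=42
Step 3: prey: 33+13-41=5; pred: 42+41-12=71
Step 4: prey: 5+2-10=0; pred: 71+10-21=60
Step 5: prey: 0+0-0=0; pred: 60+0-18=42
Step 6: prey: 0+0-0=0; pred: 42+0-12=30
Step 7: prey: 0+0-0=0; pred: 30+0-9=21
Step 8: prey: 0+0-0=0; pred: 21+0-6=15
Step 9: prey: 0+0-0=0; pred: 15+0-4=11
Step 10: prey: 0+0-0=0; pred: 11+0-3=8
Max prey = 43 at step 1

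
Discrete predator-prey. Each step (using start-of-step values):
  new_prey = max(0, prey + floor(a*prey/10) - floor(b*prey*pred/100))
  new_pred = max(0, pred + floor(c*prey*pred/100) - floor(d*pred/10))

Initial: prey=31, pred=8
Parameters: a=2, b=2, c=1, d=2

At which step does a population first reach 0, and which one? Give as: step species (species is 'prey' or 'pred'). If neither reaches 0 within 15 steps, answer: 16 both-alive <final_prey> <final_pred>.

Answer: 16 both-alive 8 12

Derivation:
Step 1: prey: 31+6-4=33; pred: 8+2-1=9
Step 2: prey: 33+6-5=34; pred: 9+2-1=10
Step 3: prey: 34+6-6=34; pred: 10+3-2=11
Step 4: prey: 34+6-7=33; pred: 11+3-2=12
Step 5: prey: 33+6-7=32; pred: 12+3-2=13
Step 6: prey: 32+6-8=30; pred: 13+4-2=15
Step 7: prey: 30+6-9=27; pred: 15+4-3=16
Step 8: prey: 27+5-8=24; pred: 16+4-3=17
Step 9: prey: 24+4-8=20; pred: 17+4-3=18
Step 10: prey: 20+4-7=17; pred: 18+3-3=18
Step 11: prey: 17+3-6=14; pred: 18+3-3=18
Step 12: prey: 14+2-5=11; pred: 18+2-3=17
Step 13: prey: 11+2-3=10; pred: 17+1-3=15
Step 14: prey: 10+2-3=9; pred: 15+1-3=13
Step 15: prey: 9+1-2=8; pred: 13+1-2=12
No extinction within 15 steps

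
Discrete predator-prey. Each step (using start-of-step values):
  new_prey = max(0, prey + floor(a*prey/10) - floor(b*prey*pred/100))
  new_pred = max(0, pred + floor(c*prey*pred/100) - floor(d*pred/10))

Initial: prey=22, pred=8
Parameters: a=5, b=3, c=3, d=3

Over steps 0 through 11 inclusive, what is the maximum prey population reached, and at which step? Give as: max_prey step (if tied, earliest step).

Answer: 33 2

Derivation:
Step 1: prey: 22+11-5=28; pred: 8+5-2=11
Step 2: prey: 28+14-9=33; pred: 11+9-3=17
Step 3: prey: 33+16-16=33; pred: 17+16-5=28
Step 4: prey: 33+16-27=22; pred: 28+27-8=47
Step 5: prey: 22+11-31=2; pred: 47+31-14=64
Step 6: prey: 2+1-3=0; pred: 64+3-19=48
Step 7: prey: 0+0-0=0; pred: 48+0-14=34
Step 8: prey: 0+0-0=0; pred: 34+0-10=24
Step 9: prey: 0+0-0=0; pred: 24+0-7=17
Step 10: prey: 0+0-0=0; pred: 17+0-5=12
Step 11: prey: 0+0-0=0; pred: 12+0-3=9
Max prey = 33 at step 2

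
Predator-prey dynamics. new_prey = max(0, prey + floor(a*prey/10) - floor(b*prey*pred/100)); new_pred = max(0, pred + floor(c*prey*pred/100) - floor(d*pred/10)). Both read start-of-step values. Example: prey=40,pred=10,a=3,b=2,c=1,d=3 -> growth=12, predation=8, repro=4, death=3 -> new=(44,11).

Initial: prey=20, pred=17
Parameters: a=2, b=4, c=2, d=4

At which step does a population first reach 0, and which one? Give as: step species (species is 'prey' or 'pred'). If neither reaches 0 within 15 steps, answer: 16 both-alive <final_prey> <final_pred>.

Step 1: prey: 20+4-13=11; pred: 17+6-6=17
Step 2: prey: 11+2-7=6; pred: 17+3-6=14
Step 3: prey: 6+1-3=4; pred: 14+1-5=10
Step 4: prey: 4+0-1=3; pred: 10+0-4=6
Step 5: prey: 3+0-0=3; pred: 6+0-2=4
Step 6: prey: 3+0-0=3; pred: 4+0-1=3
Step 7: prey: 3+0-0=3; pred: 3+0-1=2
Step 8: prey: 3+0-0=3; pred: 2+0-0=2
Steps 9-15: state stable at prey=3, pred=2 (no change)
No extinction within 15 steps

Answer: 16 both-alive 3 2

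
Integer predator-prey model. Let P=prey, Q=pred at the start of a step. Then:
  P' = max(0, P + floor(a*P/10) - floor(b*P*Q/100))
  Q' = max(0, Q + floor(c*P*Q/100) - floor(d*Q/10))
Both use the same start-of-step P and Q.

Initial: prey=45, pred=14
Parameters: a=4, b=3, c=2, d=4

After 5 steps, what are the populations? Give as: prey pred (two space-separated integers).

Step 1: prey: 45+18-18=45; pred: 14+12-5=21
Step 2: prey: 45+18-28=35; pred: 21+18-8=31
Step 3: prey: 35+14-32=17; pred: 31+21-12=40
Step 4: prey: 17+6-20=3; pred: 40+13-16=37
Step 5: prey: 3+1-3=1; pred: 37+2-14=25

Answer: 1 25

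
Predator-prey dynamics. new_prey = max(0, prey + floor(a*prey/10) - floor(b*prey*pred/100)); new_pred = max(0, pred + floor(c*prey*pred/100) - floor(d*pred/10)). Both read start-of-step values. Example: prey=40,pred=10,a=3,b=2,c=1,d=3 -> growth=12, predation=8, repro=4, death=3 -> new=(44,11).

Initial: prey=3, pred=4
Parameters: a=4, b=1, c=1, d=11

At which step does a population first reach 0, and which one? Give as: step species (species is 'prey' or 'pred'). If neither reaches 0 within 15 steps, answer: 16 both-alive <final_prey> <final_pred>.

Step 1: prey: 3+1-0=4; pred: 4+0-4=0
First extinction: pred at step 1

Answer: 1 pred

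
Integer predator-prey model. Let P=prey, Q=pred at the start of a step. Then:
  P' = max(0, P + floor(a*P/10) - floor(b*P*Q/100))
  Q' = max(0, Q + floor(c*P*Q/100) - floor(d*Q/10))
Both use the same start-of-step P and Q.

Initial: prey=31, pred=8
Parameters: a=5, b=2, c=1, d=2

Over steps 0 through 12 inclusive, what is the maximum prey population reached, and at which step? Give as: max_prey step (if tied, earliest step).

Answer: 92 5

Derivation:
Step 1: prey: 31+15-4=42; pred: 8+2-1=9
Step 2: prey: 42+21-7=56; pred: 9+3-1=11
Step 3: prey: 56+28-12=72; pred: 11+6-2=15
Step 4: prey: 72+36-21=87; pred: 15+10-3=22
Step 5: prey: 87+43-38=92; pred: 22+19-4=37
Step 6: prey: 92+46-68=70; pred: 37+34-7=64
Step 7: prey: 70+35-89=16; pred: 64+44-12=96
Step 8: prey: 16+8-30=0; pred: 96+15-19=92
Step 9: prey: 0+0-0=0; pred: 92+0-18=74
Step 10: prey: 0+0-0=0; pred: 74+0-14=60
Step 11: prey: 0+0-0=0; pred: 60+0-12=48
Step 12: prey: 0+0-0=0; pred: 48+0-9=39
Max prey = 92 at step 5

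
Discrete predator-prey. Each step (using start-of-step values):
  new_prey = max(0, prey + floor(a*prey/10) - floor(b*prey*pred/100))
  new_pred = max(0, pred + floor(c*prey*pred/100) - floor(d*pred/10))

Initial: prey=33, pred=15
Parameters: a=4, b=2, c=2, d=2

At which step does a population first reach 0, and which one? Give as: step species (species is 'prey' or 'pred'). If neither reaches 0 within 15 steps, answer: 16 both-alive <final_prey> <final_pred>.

Answer: 6 prey

Derivation:
Step 1: prey: 33+13-9=37; pred: 15+9-3=21
Step 2: prey: 37+14-15=36; pred: 21+15-4=32
Step 3: prey: 36+14-23=27; pred: 32+23-6=49
Step 4: prey: 27+10-26=11; pred: 49+26-9=66
Step 5: prey: 11+4-14=1; pred: 66+14-13=67
Step 6: prey: 1+0-1=0; pred: 67+1-13=55
First extinction: prey at step 6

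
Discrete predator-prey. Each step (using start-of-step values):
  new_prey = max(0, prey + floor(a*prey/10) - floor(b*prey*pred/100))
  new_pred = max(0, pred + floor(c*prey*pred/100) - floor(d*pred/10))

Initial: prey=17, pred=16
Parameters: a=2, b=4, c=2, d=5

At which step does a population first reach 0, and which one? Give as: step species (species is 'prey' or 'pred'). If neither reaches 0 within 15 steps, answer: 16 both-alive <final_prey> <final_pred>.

Step 1: prey: 17+3-10=10; pred: 16+5-8=13
Step 2: prey: 10+2-5=7; pred: 13+2-6=9
Step 3: prey: 7+1-2=6; pred: 9+1-4=6
Step 4: prey: 6+1-1=6; pred: 6+0-3=3
Step 5: prey: 6+1-0=7; pred: 3+0-1=2
Step 6: prey: 7+1-0=8; pred: 2+0-1=1
Step 7: prey: 8+1-0=9; pred: 1+0-0=1
Step 8: prey: 9+1-0=10; pred: 1+0-0=1
Step 9: prey: 10+2-0=12; pred: 1+0-0=1
Step 10: prey: 12+2-0=14; pred: 1+0-0=1
Step 11: prey: 14+2-0=16; pred: 1+0-0=1
Step 12: prey: 16+3-0=19; pred: 1+0-0=1
Step 13: prey: 19+3-0=22; pred: 1+0-0=1
Step 14: prey: 22+4-0=26; pred: 1+0-0=1
Step 15: prey: 26+5-1=30; pred: 1+0-0=1
No extinction within 15 steps

Answer: 16 both-alive 30 1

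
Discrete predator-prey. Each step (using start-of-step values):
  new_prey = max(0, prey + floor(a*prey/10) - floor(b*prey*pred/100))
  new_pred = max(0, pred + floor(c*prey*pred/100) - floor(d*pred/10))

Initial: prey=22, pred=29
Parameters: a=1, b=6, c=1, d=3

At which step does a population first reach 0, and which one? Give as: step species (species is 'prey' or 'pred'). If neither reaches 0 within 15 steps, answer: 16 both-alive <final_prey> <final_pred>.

Answer: 1 prey

Derivation:
Step 1: prey: 22+2-38=0; pred: 29+6-8=27
First extinction: prey at step 1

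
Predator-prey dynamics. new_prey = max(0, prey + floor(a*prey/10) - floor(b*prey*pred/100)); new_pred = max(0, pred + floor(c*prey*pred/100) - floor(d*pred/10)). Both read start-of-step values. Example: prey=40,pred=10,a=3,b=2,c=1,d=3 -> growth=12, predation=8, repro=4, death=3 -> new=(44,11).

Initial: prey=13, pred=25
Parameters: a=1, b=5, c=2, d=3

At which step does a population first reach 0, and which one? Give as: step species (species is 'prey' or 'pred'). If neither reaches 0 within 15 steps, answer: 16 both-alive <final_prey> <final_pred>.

Step 1: prey: 13+1-16=0; pred: 25+6-7=24
First extinction: prey at step 1

Answer: 1 prey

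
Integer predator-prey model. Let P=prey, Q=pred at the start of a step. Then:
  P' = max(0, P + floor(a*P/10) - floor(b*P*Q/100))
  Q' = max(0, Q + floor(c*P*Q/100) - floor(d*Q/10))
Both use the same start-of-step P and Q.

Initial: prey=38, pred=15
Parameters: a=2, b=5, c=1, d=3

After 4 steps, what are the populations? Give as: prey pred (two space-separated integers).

Step 1: prey: 38+7-28=17; pred: 15+5-4=16
Step 2: prey: 17+3-13=7; pred: 16+2-4=14
Step 3: prey: 7+1-4=4; pred: 14+0-4=10
Step 4: prey: 4+0-2=2; pred: 10+0-3=7

Answer: 2 7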